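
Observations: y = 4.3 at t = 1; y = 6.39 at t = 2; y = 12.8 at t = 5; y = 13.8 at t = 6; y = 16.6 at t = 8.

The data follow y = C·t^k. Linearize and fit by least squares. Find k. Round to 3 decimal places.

Taking logs, ln y = k·ln t + ln C, so regress ln y on ln t.
Σln t = 6.1738, Σ(ln t)² = 10.6052, Σln y = 11.2969, Σln t·ln y = 15.9335.
Equations: 10.6052·k + 6.1738·ln C = 15.9335;  6.1738·k + 5·ln C = 11.2969.
Slope k = (n·Σln t·ln y − Σln t·Σln y)/(n·Σ(ln t)² − (Σln t)²) = (5·15.9335 − 6.1738·11.2969)/14.9105 = 0.66552; ln C = (Σln y − k·Σln t)/n = 1.43761.

k = 0.666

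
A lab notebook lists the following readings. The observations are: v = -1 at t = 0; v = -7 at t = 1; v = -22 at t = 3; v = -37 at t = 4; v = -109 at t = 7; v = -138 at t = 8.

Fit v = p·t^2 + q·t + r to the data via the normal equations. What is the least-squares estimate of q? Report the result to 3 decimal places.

q = -0.772

Normal-equation sums: Σt^2·t^2 = 6835, Σt^2·t = 947, Σt^2 = 139, Σt·t = 139, Σt = 23, Σ1 = 6.
For Aᵀv: Σt^2·v = -14970, Σt·v = -2088, Σv = -314.
Normal equations: [[6835, 947, 139]; [947, 139, 23]; [139, 23, 6]]·[p, q, r]ᵀ = [-14970, -2088, -314]ᵀ.
Inverting the 3×3 Gram matrix, [p, q, r]ᵀ = [-4987/2444, -9429/12220, -6427/3055]ᵀ.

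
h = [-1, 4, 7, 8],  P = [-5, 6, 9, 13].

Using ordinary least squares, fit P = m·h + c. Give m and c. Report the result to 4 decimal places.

From the data, Σh·h = 130, Σh = 18, Σ1 = 4.
For XᵀP: Σh·P = 196, ΣP = 23.
Eliminating c: 4·(row 1) − 18·(row 2) gives 196·m = 4·196 − 18·23 = 370, so m = 185/98.
Then c = (23 − 18·(185/98))/4 = -269/98.

m = 1.8878, c = -2.7449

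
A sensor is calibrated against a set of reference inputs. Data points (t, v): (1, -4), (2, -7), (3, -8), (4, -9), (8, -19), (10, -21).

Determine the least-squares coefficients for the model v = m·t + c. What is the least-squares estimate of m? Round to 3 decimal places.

m = -1.937

The normal equations are: 194·m + 28·c = -440;  28·m + 6·c = -68.
Determinant 194·6 − 28² = 380.
m = ((-440)·6 − 28·(-68))/380 = -184/95; c = (194·(-68) − 28·(-440))/380 = -218/95.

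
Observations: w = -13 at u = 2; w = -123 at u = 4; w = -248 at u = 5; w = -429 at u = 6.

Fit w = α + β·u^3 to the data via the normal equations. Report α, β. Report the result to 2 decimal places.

Sums needed: Σ1 = 4, Σu^3 = 413, Σu^3·u^3 = 66441.
And Σw = -813, Σu^3·w = -131640.
XᵀX·[α, β]ᵀ = Xᵀw becomes [[4, 413]; [413, 66441]]·[α, β]ᵀ = [-813, -131640]ᵀ.
Δ = 4·66441 − 413² = 95195.
α = ((-813)·66441 − 413·(-131640))/95195 = 350787/95195; β = (4·(-131640) − 413·(-813))/95195 = -190791/95195.

α = 3.68, β = -2.00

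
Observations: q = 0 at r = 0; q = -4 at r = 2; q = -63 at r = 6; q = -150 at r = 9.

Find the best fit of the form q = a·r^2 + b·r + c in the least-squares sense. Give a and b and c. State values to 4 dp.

a = -2.0682, b = 1.9213, c = 0.1469

The normal equations are: 7873·a + 953·b + 121·c = -14434;  953·a + 121·b + 17·c = -1736;  121·a + 17·b + 4·c = -217.
Solving the 3×3 system (Gaussian elimination) gives a = -91/44, b = 1099/572, c = 21/143.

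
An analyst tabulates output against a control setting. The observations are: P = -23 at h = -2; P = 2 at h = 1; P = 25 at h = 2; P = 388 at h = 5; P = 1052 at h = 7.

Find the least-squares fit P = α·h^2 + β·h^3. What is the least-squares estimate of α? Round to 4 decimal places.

From the data, Σh^2·h^2 = 3059, Σh^2·h^3 = 19933, Σh^3·h^3 = 133403.
For XᵀP: Σh^2·P = 61258, Σh^3·P = 409722.
Normal equations: [[3059, 19933]; [19933, 133403]]·[α, β]ᵀ = [61258, 409722]ᵀ.
Determinant 3059·133403 − 19933² = 10755288.
α = (61258·133403 − 19933·409722)/10755288 = 73711/158166; β = (3059·409722 − 19933·61258)/10755288 = 474763/158166.

α = 0.4660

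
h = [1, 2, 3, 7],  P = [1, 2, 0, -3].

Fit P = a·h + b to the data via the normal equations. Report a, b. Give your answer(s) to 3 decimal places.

Normal-equation sums: Σh·h = 63, Σh = 13, Σ1 = 4.
Moment sums: Σh·P = -16, ΣP = 0.
Normal equations: [[63, 13]; [13, 4]]·[a, b]ᵀ = [-16, 0]ᵀ.
Eliminating b: 4·(row 1) − 13·(row 2) gives 83·a = 4·(-16) − 13·0 = -64, so a = -64/83.
Then b = (0 − 13·(-64/83))/4 = 208/83.

a = -0.771, b = 2.506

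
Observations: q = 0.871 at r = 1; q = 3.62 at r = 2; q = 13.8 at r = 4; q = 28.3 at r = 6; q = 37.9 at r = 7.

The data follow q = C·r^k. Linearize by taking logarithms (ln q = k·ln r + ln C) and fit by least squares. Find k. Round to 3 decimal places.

Linearized form: ln q = k·ln r + ln C. From the 5 transformed points,
Σln r = 5.8171, Σ(ln r)² = 9.3992, Σln q = 10.7508, Σln r·ln q = 17.5932.
Equations: 9.3992·k + 5.8171·ln C = 17.5932;  5.8171·k + 5·ln C = 10.7508.
Solving (det = 13.1574): k = 1.93253, ln C = -0.09818.

k = 1.933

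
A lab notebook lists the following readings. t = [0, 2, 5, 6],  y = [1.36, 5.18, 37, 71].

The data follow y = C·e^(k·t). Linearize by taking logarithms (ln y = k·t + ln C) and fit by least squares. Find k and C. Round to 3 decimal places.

k = 0.659, C = 1.371

With ln yᵢ as the transformed response and tᵢ as the regressor:
AᵀA = [[65.0000, 13.0000]; [13.0000, 4]], rhs = [46.9203, 9.8259]ᵀ  (here Σt = 13.0000, Σ(t)² = 65.0000, Σln y = 9.8259, Σt·ln y = 46.9203).
Δ = 65.0000·4 − (13.0000)² = 91.0000; k = (46.9203·4 − 13.0000·9.8259)/91.0000 = 0.65873, ln C = (65.0000·9.8259 − 13.0000·46.9203)/91.0000 = 0.31559, so C = exp(0.31559) = 1.37107.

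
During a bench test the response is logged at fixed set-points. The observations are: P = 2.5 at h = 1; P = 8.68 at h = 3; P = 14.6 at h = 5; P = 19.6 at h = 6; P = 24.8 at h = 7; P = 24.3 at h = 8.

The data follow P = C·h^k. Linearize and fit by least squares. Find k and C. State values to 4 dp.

Let Y = ln P. Fitting Y = k·ln h + ln C by least squares:
XᵀX = [[15.1183, 8.5252]; [8.5252, 6]], rhs = [24.9029, 15.1352]ᵀ  (here Σln h = 8.5252, Σ(ln h)² = 15.1183, Σln P = 15.1352, Σln h·ln P = 24.9029).
Slope k = (n·Σln h·ln P − Σln h·Σln P)/(n·Σ(ln h)² − (Σln h)²) = (6·24.9029 − 8.5252·15.1352)/18.0313 = 1.13068; ln C = (Σln P − k·Σln h)/n = 0.91600, so C = exp(0.91600) = 2.49926.

k = 1.1307, C = 2.4993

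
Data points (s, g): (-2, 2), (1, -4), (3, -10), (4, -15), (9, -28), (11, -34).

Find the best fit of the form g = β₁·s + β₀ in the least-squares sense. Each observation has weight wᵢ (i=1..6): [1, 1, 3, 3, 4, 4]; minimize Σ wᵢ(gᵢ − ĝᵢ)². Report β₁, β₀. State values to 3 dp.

β₁ = -2.855, β₀ = -2.471

Compute the Gram sums: Σwᵢ·s·s = 888, Σwᵢ·s = 100, Σwᵢ·1 = 16.
For XᵀWg: Σwᵢ·s·g = -2782, Σwᵢ·g = -325.
XᵀWX·[β₁, β₀]ᵀ = XᵀWg becomes [[888, 100]; [100, 16]]·[β₁, β₀]ᵀ = [-2782, -325]ᵀ.
Δ = 888·16 − 100² = 4208.
β₁ = ((-2782)·16 − 100·(-325))/4208 = -3003/1052; β₀ = (888·(-325) − 100·(-2782))/4208 = -650/263.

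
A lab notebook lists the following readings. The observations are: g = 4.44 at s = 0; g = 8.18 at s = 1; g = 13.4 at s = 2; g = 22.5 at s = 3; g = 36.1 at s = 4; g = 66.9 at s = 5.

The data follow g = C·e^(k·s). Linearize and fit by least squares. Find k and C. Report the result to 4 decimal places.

With ln gᵢ as the transformed response and sᵢ as the regressor:
AᵀA = [[55.0000, 15.0000]; [15.0000, 6]], rhs = [51.9939, 17.0906]ᵀ  (here Σs = 15.0000, Σ(s)² = 55.0000, Σln g = 17.0906, Σs·ln g = 51.9939).
Slope k = (n·Σs·ln g − Σs·Σln g)/(n·Σ(s)² − (Σs)²) = (6·51.9939 − 15.0000·17.0906)/105.0000 = 0.52957; ln C = (Σln g − k·Σs)/n = 1.52452, so C = exp(1.52452) = 4.59295.

k = 0.5296, C = 4.5929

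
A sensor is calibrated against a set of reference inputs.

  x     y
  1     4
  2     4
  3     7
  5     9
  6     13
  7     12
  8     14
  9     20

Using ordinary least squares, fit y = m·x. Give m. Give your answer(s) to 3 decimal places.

From the data, Σx·x = 269.
Moment sums: Σx·y = 532.
MᵀM·[m]ᵀ = Mᵀy becomes [[269]]·[m]ᵀ = [532]ᵀ.
m = 532/269 = 1.9777.

m = 1.978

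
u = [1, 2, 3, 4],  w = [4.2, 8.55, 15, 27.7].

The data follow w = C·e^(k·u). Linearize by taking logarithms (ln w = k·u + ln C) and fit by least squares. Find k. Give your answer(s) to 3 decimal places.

Linearized form: ln w = k·u + ln C. From the 4 transformed points,
XᵀX = [[30.0000, 10.0000]; [10.0000, 4]], rhs = [27.1368, 9.6105]ᵀ  (here Σu = 10.0000, Σ(u)² = 30.0000, Σln w = 9.6105, Σu·ln w = 27.1368).
Δ = 30.0000·4 − (10.0000)² = 20.0000; k = (27.1368·4 − 10.0000·9.6105)/20.0000 = 0.62212, ln C = (30.0000·9.6105 − 10.0000·27.1368)/20.0000 = 0.84733.

k = 0.622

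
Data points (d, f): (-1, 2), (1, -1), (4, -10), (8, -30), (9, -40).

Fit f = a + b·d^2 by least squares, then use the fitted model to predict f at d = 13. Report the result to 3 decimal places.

f̂ = -82.612

With design matrix A, AᵀA = [[5, 163]; [163, 10915]] and Aᵀf = [-79, -5319]ᵀ.
Determinant 5·10915 − 163² = 28006.
a = ((-79)·10915 − 163·(-5319))/28006 = 124/737; b = (5·(-5319) − 163·(-79))/28006 = -361/737.
At d = 13: f̂ = (124/737)·(1) + (-361/737)·(169) = -5535/67.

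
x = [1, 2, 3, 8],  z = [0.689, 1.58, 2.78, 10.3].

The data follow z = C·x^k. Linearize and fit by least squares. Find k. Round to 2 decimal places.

k = 1.31

With ln zᵢ as the transformed response and ln xᵢ as the regressor:
XᵀX = [[6.0115, 3.8712]; [3.8712, 4]], rhs = [6.2899, 3.4395]ᵀ  (here Σln x = 3.8712, Σ(ln x)² = 6.0115, Σln z = 3.4395, Σln x·ln z = 6.2899).
Δ = 6.0115·4 − (3.8712)² = 9.0597; k = (6.2899·4 − 3.8712·3.4395)/9.0597 = 1.30739, ln C = (6.0115·3.4395 − 3.8712·6.2899)/9.0597 = -0.40541.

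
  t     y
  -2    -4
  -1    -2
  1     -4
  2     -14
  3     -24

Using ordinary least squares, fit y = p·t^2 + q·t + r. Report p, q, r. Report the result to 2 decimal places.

The normal equations are: 115·p + 27·q + 19·r = -294;  27·p + 19·q + 3·r = -94;  19·p + 3·q + 5·r = -48.
Row-reducing yields p = -141/77, q = -164/77, r = -15/11.

p = -1.83, q = -2.13, r = -1.36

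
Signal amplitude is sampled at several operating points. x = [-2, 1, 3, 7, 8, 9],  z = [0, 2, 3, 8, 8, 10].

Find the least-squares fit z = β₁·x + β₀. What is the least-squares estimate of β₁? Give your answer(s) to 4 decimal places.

β₁ = 0.9091

Compute the Gram sums: Σx·x = 208, Σx = 26, Σ1 = 6.
And Σx·z = 221, Σz = 31.
So MᵀM·[β₁, β₀]ᵀ = Mᵀz: [[208, 26]; [26, 6]]·[β₁, β₀]ᵀ = [221, 31]ᵀ.
Determinant 208·6 − 26² = 572.
β₁ = (221·6 − 26·31)/572 = 10/11; β₀ = (208·31 − 26·221)/572 = 27/22.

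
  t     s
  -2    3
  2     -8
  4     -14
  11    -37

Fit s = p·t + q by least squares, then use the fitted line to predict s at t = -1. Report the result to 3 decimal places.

ŝ = 0.718

Forming MᵀM = [[145, 15]; [15, 4]] and Mᵀs = [-485, -56]ᵀ gives MᵀM·[p, q]ᵀ = Mᵀs.
Eliminating q: 4·(row 1) − 15·(row 2) gives 355·p = 4·(-485) − 15·(-56) = -1100, so p = -220/71.
Then q = ((-56) − 15·(-220/71))/4 = -169/71.
At t = -1: ŝ = (-220/71)·(-1) + (-169/71)·(1) = 51/71.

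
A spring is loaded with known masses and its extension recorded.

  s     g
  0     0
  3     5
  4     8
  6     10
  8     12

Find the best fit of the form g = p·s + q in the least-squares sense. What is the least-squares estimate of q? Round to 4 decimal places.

Normal-equation sums: Σs·s = 125, Σs = 21, Σ1 = 5.
Moment sums: Σs·g = 203, Σg = 35.
det = 125·5 − 21² = 184.
p = (203·5 − 21·35)/184 = 35/23; q = (125·35 − 21·203)/184 = 14/23.

q = 0.6087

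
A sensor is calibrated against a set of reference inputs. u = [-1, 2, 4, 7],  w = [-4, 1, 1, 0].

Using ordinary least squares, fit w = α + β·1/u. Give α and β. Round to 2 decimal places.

The normal equations are: 4·α + (-3/28)·β = -2;  (-3/28)·α + (1045/784)·β = 19/4.
(Σ1 = 4, Σ1/u = -3/28, Σ1/u·1/u = 1045/784, Σw = -2, Σ1/u·w = 19/4.)
Eliminating β: (1045/784)·(row 1) − (-3/28)·(row 2) gives (4171/784)·α = (1045/784)·(-2) − (-3/28)·(19/4) = -1691/784, so α = -1691/4171.
Then β = ((19/4) − (-3/28)·(-1691/4171))/(1045/784) = 14728/4171.

α = -0.41, β = 3.53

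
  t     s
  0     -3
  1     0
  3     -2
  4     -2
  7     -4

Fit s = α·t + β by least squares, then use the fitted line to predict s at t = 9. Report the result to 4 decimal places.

ŝ = -4.0000

XᵀX·[α, β]ᵀ = Xᵀs reads: 75·α + 15·β = -42;  15·α + 5·β = -11.
(Σt·t = 75, Σt = 15, Σ1 = 5, Σt·s = -42, Σs = -11.)
Determinant 75·5 − 15² = 150.
α = ((-42)·5 − 15·(-11))/150 = -3/10; β = (75·(-11) − 15·(-42))/150 = -13/10.
At t = 9: ŝ = (-3/10)·(9) + (-13/10)·(1) = -4.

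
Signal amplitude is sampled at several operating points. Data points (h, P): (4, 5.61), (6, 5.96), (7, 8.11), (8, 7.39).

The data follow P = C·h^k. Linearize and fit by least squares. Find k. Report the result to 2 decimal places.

k = 0.48

Taking logs, ln P = k·ln h + ln C, so regress ln P on ln h.
Σln h = 7.2034, Σ(ln h)² = 13.2429, Σln P = 7.6028, Σln h·ln P = 13.8213.
Equations: 13.2429·k + 7.2034·ln C = 13.8213;  7.2034·k + 4·ln C = 7.6028.
Δ = 13.2429·4 − (7.2034)² = 1.0824; k = (13.8213·4 − 7.2034·7.6028)/1.0824 = 0.47925, ln C = (13.2429·7.6028 − 7.2034·13.8213)/1.0824 = 1.03765.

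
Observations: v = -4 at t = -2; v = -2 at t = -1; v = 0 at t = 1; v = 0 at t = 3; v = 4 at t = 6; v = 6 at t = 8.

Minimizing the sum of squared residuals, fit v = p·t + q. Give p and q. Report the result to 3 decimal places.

p = 0.929, q = -1.656

From the data, Σt·t = 115, Σt = 15, Σ1 = 6.
And Σt·v = 82, Σv = 4.
XᵀX·[p, q]ᵀ = Xᵀv becomes [[115, 15]; [15, 6]]·[p, q]ᵀ = [82, 4]ᵀ.
Δ = 115·6 − 15² = 465.
p = (82·6 − 15·4)/465 = 144/155; q = (115·4 − 15·82)/465 = -154/93.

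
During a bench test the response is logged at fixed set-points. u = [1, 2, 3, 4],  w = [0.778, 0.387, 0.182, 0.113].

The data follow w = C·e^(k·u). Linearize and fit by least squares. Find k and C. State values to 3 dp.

k = -0.654, C = 1.440

With ln wᵢ as the transformed response and uᵢ as the regressor:
Σu = 10.0000, Σ(u)² = 30.0000, Σln w = -5.0845, Σu·ln w = -15.9824.
Equations: 30.0000·k + 10.0000·ln C = -15.9824;  10.0000·k + 4·ln C = -5.0845.
Δ = 30.0000·4 − (10.0000)² = 20.0000; k = (-15.9824·4 − 10.0000·-5.0845)/20.0000 = -0.65424, ln C = (30.0000·-5.0845 − 10.0000·-15.9824)/20.0000 = 0.36449, so C = exp(0.36449) = 1.43978.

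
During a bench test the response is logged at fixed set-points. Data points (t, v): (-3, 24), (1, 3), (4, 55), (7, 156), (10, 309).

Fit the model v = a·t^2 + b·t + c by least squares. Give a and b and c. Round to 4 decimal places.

Setting ∂/∂a … = 0 gives: 12739·a + 1381·b + 175·c = 39643;  1381·a + 175·b + 19·c = 4333;  175·a + 19·b + 5·c = 547.
Inverting the 3×3 Gram matrix, [a, b, c]ᵀ = [205435/69693, 97514/69693, 21212/23231]ᵀ.

a = 2.9477, b = 1.3992, c = 0.9131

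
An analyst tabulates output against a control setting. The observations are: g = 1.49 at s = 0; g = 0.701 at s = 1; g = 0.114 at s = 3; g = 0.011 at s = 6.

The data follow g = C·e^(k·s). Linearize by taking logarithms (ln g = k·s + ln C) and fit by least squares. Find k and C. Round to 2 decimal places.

Let Y = ln g. Fitting Y = k·s + ln C by least squares:
Σs = 10.0000, Σ(s)² = 46.0000, Σln g = -6.6379, Σs·ln g = -33.9291.
Equations: 46.0000·k + 10.0000·ln C = -33.9291;  10.0000·k + 4·ln C = -6.6379.
Δ = 46.0000·4 − (10.0000)² = 84.0000; k = (-33.9291·4 − 10.0000·-6.6379)/84.0000 = -0.82545, ln C = (46.0000·-6.6379 − 10.0000·-33.9291)/84.0000 = 0.40414, so C = exp(0.40414) = 1.49802.

k = -0.83, C = 1.50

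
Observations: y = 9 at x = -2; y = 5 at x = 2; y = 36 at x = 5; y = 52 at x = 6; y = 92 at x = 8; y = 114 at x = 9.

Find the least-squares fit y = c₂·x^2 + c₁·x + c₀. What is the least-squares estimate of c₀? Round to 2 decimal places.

Sums needed: Σx^2·x^2 = 12610, Σx^2·x = 1582, Σx^2 = 214, Σx·x = 214, Σx = 28, Σ1 = 6.
For Mᵀy: Σx^2·y = 17950, Σx·y = 2246, Σy = 308.
MᵀM·[c₂, c₁, c₀]ᵀ = Mᵀy becomes [[12610, 1582, 214]; [1582, 214, 28]; [214, 28, 6]]·[c₂, c₁, c₀]ᵀ = [17950, 2246, 308]ᵀ.
Inverting the 3×3 Gram matrix, [c₂, c₁, c₀]ᵀ = [652/447, -28289/55875, 31144/18625]ᵀ.

c₀ = 1.67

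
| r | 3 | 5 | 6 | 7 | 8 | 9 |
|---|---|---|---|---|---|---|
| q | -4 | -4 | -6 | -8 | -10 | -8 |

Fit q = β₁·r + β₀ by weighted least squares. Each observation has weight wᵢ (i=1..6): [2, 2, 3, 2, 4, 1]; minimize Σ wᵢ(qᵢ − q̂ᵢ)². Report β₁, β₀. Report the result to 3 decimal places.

Sums needed: Σwᵢ·r·r = 611, Σwᵢ·r = 89, Σwᵢ·1 = 14.
Moment sums: Σwᵢ·r·q = -676, Σwᵢ·q = -98.
MᵀWM·[β₁, β₀]ᵀ = MᵀWq becomes [[611, 89]; [89, 14]]·[β₁, β₀]ᵀ = [-676, -98]ᵀ.
Eliminating β₀: 14·(row 1) − 89·(row 2) gives 633·β₁ = 14·(-676) − 89·(-98) = -742, so β₁ = -742/633.
Then β₀ = ((-98) − 89·(-742/633))/14 = 286/633.

β₁ = -1.172, β₀ = 0.452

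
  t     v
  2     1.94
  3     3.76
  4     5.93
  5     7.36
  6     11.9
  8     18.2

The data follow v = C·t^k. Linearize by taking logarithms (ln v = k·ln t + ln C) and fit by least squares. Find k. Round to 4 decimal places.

k = 1.6046

With ln vᵢ as the transformed response and ln tᵢ as the regressor:
AᵀA = [[13.7340, 8.6587]; [8.6587, 6]], rhs = [18.0652, 11.1412]ᵀ  (here Σln t = 8.6587, Σ(ln t)² = 13.7340, Σln v = 11.1412, Σln t·ln v = 18.0652).
Slope k = (n·Σln t·ln v − Σln t·Σln v)/(n·Σ(ln t)² − (Σln t)²) = (6·18.0652 − 8.6587·11.1412)/7.4309 = 1.60459; ln C = (Σln v − k·Σln t)/n = -0.45875.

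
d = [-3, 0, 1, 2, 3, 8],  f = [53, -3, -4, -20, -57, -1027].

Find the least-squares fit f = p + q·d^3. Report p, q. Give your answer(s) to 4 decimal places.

Entries of XᵀX: Σ1 = 6, Σd^3 = 521, Σd^3·d^3 = 263667.
For Xᵀf: Σf = -1058, Σd^3·f = -528958.
det = 6·263667 − 521² = 1310561.
p = ((-1058)·263667 − 521·(-528958))/1310561 = -3372568/1310561; q = (6·(-528958) − 521·(-1058))/1310561 = -2622530/1310561.

p = -2.5734, q = -2.0011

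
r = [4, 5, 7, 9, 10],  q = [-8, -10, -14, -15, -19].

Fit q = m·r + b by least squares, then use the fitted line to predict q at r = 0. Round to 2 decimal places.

q̂ = -1.62

Setting ∂/∂m … = 0 gives: 271·m + 35·b = -505;  35·m + 5·b = -66.
det = 271·5 − 35² = 130.
m = ((-505)·5 − 35·(-66))/130 = -43/26; b = (271·(-66) − 35·(-505))/130 = -211/130.
At r = 0: q̂ = (-43/26)·(0) + (-211/130)·(1) = -211/130.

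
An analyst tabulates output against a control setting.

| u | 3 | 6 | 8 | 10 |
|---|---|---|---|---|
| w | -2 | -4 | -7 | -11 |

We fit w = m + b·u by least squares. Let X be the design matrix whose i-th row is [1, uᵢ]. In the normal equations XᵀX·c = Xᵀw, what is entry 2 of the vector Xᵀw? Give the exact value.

Entry 2 ↔ basis u, so (Xᵀw)_{2} = Σᵢ (u)·wᵢ = (3)·(-2) + (6)·(-4) + (8)·(-7) + (10)·(-11) = -196.

-196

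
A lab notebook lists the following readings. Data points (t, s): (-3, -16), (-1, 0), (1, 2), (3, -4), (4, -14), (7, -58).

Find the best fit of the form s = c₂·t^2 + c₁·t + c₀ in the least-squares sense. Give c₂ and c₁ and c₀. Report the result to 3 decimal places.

c₂ = -1.500, c₁ = 1.816, c₀ = 2.919

Compute the Gram sums: Σt^2·t^2 = 2821, Σt^2·t = 407, Σt^2 = 85, Σt·t = 85, Σt = 11, Σ1 = 6.
Right-hand side: Σt^2·s = -3244, Σt·s = -424, Σs = -90.
AᵀA·[c₂, c₁, c₀]ᵀ = Aᵀs becomes [[2821, 407, 85]; [407, 85, 11]; [85, 11, 6]]·[c₂, c₁, c₀]ᵀ = [-3244, -424, -90]ᵀ.
Solving the 3×3 system (Gaussian elimination) gives c₂ = -93907/62610, c₁ = 113681/62610, c₀ = 30464/10435.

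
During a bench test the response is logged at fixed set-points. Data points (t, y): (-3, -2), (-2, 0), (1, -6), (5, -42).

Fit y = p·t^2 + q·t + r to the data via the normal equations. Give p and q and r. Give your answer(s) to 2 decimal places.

p = -1.00, q = -3.00, r = -2.00

From the data, Σt^2·t^2 = 723, Σt^2·t = 91, Σt^2 = 39, Σt·t = 39, Σt = 1, Σ1 = 4.
And Σt^2·y = -1074, Σt·y = -210, Σy = -50.
Normal equations: [[723, 91, 39]; [91, 39, 1]; [39, 1, 4]]·[p, q, r]ᵀ = [-1074, -210, -50]ᵀ.
Inverting the 3×3 Gram matrix, [p, q, r]ᵀ = [-1, -3, -2]ᵀ.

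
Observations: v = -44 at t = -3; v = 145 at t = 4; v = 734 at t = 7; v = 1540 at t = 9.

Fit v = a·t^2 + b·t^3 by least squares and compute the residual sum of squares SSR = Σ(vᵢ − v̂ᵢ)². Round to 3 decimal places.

SSR = 3.553

Normal-equation sums: Σt^2·t^2 = 9299, Σt^2·t^3 = 76637, Σt^3·t^3 = 653915.
Right-hand side: Σt^2·v = 162630, Σt^3·v = 1384890.
So MᵀM·[a, b]ᵀ = Mᵀv: [[9299, 76637]; [76637, 653915]]·[a, b]ᵀ = [162630, 1384890]ᵀ.
Δ = 9299·653915 − 76637² = 207525816.
a = (162630·653915 − 76637·1384890)/207525816 = 8849230/8646909; b = (9299·1384890 − 76637·162630)/207525816 = 17275700/8646909.
Residuals: 2112278/2882303, 2189775/2882303, -4115388/2882303, 1822310/2882303; SSR = 10239751/2882303.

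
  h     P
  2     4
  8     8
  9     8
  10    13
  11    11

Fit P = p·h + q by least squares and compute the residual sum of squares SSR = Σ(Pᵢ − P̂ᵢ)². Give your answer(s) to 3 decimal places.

SSR = 9.820

With design matrix A, AᵀA = [[370, 40]; [40, 5]] and AᵀP = [395, 44]ᵀ.
Δ = 370·5 − 40² = 250.
p = (395·5 − 40·44)/250 = 43/50; q = (370·44 − 40·395)/250 = 48/25.
Residuals: 9/25, -4/5, -83/50, 62/25, -19/50; SSR = 491/50.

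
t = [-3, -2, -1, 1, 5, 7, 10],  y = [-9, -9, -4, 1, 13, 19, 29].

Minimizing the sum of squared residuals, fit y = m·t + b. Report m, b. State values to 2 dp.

With design matrix M, MᵀM = [[189, 17]; [17, 7]] and Mᵀy = [538, 40]ᵀ.
Determinant 189·7 − 17² = 1034.
m = (538·7 − 17·40)/1034 = 1543/517; b = (189·40 − 17·538)/1034 = -793/517.

m = 2.98, b = -1.53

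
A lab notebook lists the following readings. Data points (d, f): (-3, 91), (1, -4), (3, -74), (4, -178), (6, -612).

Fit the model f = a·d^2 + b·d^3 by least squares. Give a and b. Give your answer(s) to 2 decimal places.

With design matrix X, XᵀX = [[1715, 8801]; [8801, 52211]] and Xᵀf = [-24731, -148043]ᵀ.
Eliminating b: 52211·(row 1) − 8801·(row 2) gives 12084264·a = 52211·(-24731) − 8801·(-148043) = 11696202, so a = 649789/671348.
Then b = ((-148043) − 8801·(649789/671348))/52211 = -2013123/671348.

a = 0.97, b = -3.00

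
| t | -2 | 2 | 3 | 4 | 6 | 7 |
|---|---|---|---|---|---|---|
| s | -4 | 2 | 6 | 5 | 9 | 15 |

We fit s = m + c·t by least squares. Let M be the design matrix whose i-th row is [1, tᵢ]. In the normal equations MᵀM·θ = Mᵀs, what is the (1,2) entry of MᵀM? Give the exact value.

20

Row 1 ↔ basis 1, column 2 ↔ basis t, so (MᵀM)_{1,2} = Σᵢ t = (1)·(-2) + (1)·(2) + (1)·(3) + (1)·(4) + (1)·(6) + (1)·(7) = 20.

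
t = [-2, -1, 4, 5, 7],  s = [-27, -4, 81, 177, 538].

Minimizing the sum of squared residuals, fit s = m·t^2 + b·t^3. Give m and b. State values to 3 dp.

With design matrix M, MᵀM = [[3299, 20923]; [20923, 137435]] and Mᵀs = [31971, 212063]ᵀ.
Δ = 3299·137435 − 20923² = 15626136.
m = (31971·137435 − 20923·212063)/15626136 = -10764941/3906534; b = (3299·212063 − 20923·31971)/15626136 = 7666651/3906534.

m = -2.756, b = 1.963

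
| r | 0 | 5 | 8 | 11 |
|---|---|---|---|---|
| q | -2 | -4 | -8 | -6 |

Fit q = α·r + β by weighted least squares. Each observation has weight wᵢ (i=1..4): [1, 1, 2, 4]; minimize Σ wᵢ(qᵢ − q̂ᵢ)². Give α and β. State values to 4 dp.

With design matrix M, MᵀWM = [[637, 65]; [65, 8]] and MᵀWq = [-412, -46]ᵀ.
Eliminating β: 8·(row 1) − 65·(row 2) gives 871·α = 8·(-412) − 65·(-46) = -306, so α = -306/871.
Then β = ((-46) − 65·(-306/871))/8 = -194/67.

α = -0.3513, β = -2.8955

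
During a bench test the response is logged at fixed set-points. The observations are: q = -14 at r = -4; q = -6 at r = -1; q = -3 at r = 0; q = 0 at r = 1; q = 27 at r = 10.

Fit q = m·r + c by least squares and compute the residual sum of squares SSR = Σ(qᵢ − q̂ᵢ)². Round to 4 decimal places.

SSR = 0.5560

Entries of AᵀA: Σr·r = 118, Σr = 6, Σ1 = 5.
For Aᵀq: Σr·q = 332, Σq = 4.
Eliminating c: 5·(row 1) − 6·(row 2) gives 554·m = 5·332 − 6·4 = 1636, so m = 818/277.
Then c = (4 − 6·(818/277))/5 = -760/277.
Residuals: 154/277, -84/277, -71/277, -58/277, 59/277; SSR = 154/277.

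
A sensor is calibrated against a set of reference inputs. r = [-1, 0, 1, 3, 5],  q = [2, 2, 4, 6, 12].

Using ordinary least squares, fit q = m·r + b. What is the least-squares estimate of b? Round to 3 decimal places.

The normal equations are: 36·m + 8·b = 80;  8·m + 5·b = 26.
Eliminating b: 5·(row 1) − 8·(row 2) gives 116·m = 5·80 − 8·26 = 192, so m = 48/29.
Then b = (26 − 8·(48/29))/5 = 74/29.

b = 2.552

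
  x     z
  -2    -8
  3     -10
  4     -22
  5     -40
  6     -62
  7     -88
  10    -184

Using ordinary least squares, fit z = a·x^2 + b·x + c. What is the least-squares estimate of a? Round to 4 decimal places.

a = -2.0238

The normal system AᵀA·[a, b, c]ᵀ = Aᵀz is [[14675, 1767, 239]; [1767, 239, 33]; [239, 33, 7]]·[a, b, c]ᵀ = [-26418, -3130, -414]ᵀ.
Inverting the 3×3 Gram matrix, [a, b, c]ᵀ = [-473028/233729, 329306/233729, 774684/233729]ᵀ.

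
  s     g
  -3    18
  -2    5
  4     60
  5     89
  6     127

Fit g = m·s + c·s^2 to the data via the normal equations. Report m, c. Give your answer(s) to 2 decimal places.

m = 3.06, c = 2.99

MᵀM·[m, c]ᵀ = Mᵀg reads: 90·m + 370·c = 1383;  370·m + 2274·c = 7939.
Δ = 90·2274 − 370² = 67760.
m = (1383·2274 − 370·7939)/67760 = 25939/8470; c = (90·7939 − 370·1383)/67760 = 2535/847.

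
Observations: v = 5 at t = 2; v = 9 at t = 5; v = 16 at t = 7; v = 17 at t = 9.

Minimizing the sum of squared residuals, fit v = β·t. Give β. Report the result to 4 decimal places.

With design matrix A, AᵀA = [[159]] and Aᵀv = [320]ᵀ.
β = 320/159 = 2.01258.

β = 2.0126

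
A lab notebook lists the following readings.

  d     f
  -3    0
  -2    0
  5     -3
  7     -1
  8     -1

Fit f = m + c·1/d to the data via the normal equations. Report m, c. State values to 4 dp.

Sums needed: Σ1 = 5, Σ1/d = -307/840, Σ1/d·1/d = 308449/705600.
Right-hand side: Σf = -5, Σ1/d·f = -243/280.
MᵀM·[m, c]ᵀ = Mᵀf becomes [[5, -307/840]; [-307/840, 308449/705600]]·[m, c]ᵀ = [-5, -243/280]ᵀ.
Δ = 5·(308449/705600) − (-307/840)² = 361999/176400.
m = ((-5)·(308449/705600) − (-307/840)·(-243/280))/(361999/176400) = -441512/361999; c = (5·(-243/280) − (-307/840)·(-5))/(361999/176400) = -1087800/361999.

m = -1.2196, c = -3.0050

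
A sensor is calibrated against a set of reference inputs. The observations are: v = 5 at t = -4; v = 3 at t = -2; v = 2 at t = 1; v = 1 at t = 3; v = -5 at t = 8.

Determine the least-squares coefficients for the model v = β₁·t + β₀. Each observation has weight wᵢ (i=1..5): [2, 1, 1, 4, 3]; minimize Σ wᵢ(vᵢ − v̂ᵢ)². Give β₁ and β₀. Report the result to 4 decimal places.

β₁ = -0.8143, β₀ = 2.3623

XᵀWX·[β₁, β₀]ᵀ = XᵀWv reads: 265·β₁ + 27·β₀ = -152;  27·β₁ + 11·β₀ = 4.
(Σwᵢ·t·t = 265, Σwᵢ·t = 27, Σwᵢ·1 = 11, Σwᵢ·t·v = -152, Σwᵢ·v = 4.)
Determinant 265·11 − 27² = 2186.
β₁ = ((-152)·11 − 27·4)/2186 = -890/1093; β₀ = (265·4 − 27·(-152))/2186 = 2582/1093.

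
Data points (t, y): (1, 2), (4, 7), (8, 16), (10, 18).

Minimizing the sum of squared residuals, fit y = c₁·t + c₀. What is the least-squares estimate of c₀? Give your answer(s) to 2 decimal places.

Setting ∂/∂c₁ … = 0 gives: 181·c₁ + 23·c₀ = 338;  23·c₁ + 4·c₀ = 43.
Eliminating c₀: 4·(row 1) − 23·(row 2) gives 195·c₁ = 4·338 − 23·43 = 363, so c₁ = 121/65.
Then c₀ = (43 − 23·(121/65))/4 = 3/65.

c₀ = 0.05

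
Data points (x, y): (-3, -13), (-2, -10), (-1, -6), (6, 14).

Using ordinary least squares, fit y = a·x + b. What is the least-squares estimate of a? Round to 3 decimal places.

a = 2.980

Setting ∂/∂a … = 0 gives: 50·a + 0·b = 149;  0·a + 4·b = -15.
det = 50·4 − 0² = 200.
a = (149·4 − 0·(-15))/200 = 149/50; b = (50·(-15) − 0·149)/200 = -15/4.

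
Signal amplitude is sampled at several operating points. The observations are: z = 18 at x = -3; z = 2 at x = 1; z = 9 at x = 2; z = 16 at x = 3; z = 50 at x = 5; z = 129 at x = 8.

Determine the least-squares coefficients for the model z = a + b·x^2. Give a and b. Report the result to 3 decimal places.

Setting ∂/∂a … = 0 gives: 6·a + 112·b = 224;  112·a + 4900·b = 9850.
(Σ1 = 6, Σx^2 = 112, Σx^2·x^2 = 4900, Σz = 224, Σx^2·z = 9850.)
Eliminating b: 4900·(row 1) − 112·(row 2) gives 16856·a = 4900·224 − 112·9850 = -5600, so a = -100/301.
Then b = (9850 − 112·(-100/301))/4900 = 8503/4214.

a = -0.332, b = 2.018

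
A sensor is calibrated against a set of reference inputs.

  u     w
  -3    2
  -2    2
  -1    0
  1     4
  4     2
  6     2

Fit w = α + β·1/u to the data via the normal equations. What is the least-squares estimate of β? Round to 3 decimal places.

Sums needed: Σ1 = 6, Σ1/u = -5/12, Σ1/u·1/u = 353/144.
Moment sums: Σw = 12, Σ1/u·w = 19/6.
MᵀM·[α, β]ᵀ = Mᵀw becomes [[6, -5/12]; [-5/12, 353/144]]·[α, β]ᵀ = [12, 19/6]ᵀ.
Eliminating β: (353/144)·(row 1) − (-5/12)·(row 2) gives (2093/144)·α = (353/144)·12 − (-5/12)·(19/6) = 2213/72, so α = 4426/2093.
Then β = ((19/6) − (-5/12)·(4426/2093))/(353/144) = 3456/2093.

β = 1.651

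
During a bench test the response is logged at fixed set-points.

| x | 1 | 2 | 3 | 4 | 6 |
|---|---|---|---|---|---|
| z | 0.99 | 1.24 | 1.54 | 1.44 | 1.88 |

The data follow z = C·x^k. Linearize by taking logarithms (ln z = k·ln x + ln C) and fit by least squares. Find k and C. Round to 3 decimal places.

With ln zᵢ as the transformed response and ln xᵢ as the regressor:
Sums: Σln x = 4.9698, Σ(ln x)² = 6.8196, Σln z = 1.6328, Σln x·ln z = 2.2601.
Normal system: [[6.8196, 4.9698]; [4.9698, 5]]·[k, ln C]ᵀ = [2.2601, 1.6328]ᵀ.
Δ = 6.8196·5 − (4.9698)² = 9.3990; k = (2.2601·5 − 4.9698·1.6328)/9.3990 = 0.33895, ln C = (6.8196·1.6328 − 4.9698·2.2601)/9.3990 = -0.01035, so C = exp(-0.01035) = 0.98970.

k = 0.339, C = 0.990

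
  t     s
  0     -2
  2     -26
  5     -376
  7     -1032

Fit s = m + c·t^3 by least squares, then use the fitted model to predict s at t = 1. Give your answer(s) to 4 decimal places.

XᵀX·[m, c]ᵀ = Xᵀs reads: 4·m + 476·c = -1436;  476·m + 133338·c = -401184.
det = 4·133338 − 476² = 306776.
m = ((-1436)·133338 − 476·(-401184))/306776 = -63723/38347; c = (4·(-401184) − 476·(-1436))/306776 = -115150/38347.
At t = 1: ŝ = (-63723/38347)·(1) + (-115150/38347)·(1) = -178873/38347.

ŝ = -4.6646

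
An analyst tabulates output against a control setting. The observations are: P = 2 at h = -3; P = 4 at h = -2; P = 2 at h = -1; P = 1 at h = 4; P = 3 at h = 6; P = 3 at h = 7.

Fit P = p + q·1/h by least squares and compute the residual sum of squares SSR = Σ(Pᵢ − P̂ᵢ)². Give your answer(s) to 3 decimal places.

Entries of AᵀA: Σ1 = 6, Σ1/h = -107/84, Σ1/h·1/h = 10385/7056.
Moment sums: ΣP = 15, Σ1/h·P = -293/84.
Eliminating q: (10385/7056)·(row 1) − (-107/84)·(row 2) gives (50861/7056)·p = (10385/7056)·15 − (-107/84)·(-293/84) = 15553/882, so p = 124424/50861.
Then q = ((-293/84) − (-107/84)·(124424/50861))/(10385/7056) = -12852/50861.
Residuals: -26986/50861, 72594/50861, -35554/50861, -70350/50861, 30301/50861, 29995/50861; SSR = 275834/50861.

SSR = 5.423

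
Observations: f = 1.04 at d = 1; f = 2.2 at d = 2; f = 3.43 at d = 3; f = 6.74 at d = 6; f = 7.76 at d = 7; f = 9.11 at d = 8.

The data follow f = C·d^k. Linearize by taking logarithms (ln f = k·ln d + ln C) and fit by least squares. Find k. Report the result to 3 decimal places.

With ln fᵢ as the transformed response and ln dᵢ as the regressor:
Sums: Σln d = 7.6089, Σ(ln d)² = 13.0084, Σln f = 8.2267, Σln d·ln f = 13.9008.
Normal system: [[13.0084, 7.6089]; [7.6089, 6]]·[k, ln C]ᵀ = [13.9008, 8.2267]ᵀ.
Δ = 13.0084·6 − (7.6089)² = 20.1558; k = (13.9008·6 − 7.6089·8.2267)/20.1558 = 1.03242, ln C = (13.0084·8.2267 − 7.6089·13.9008)/20.1558 = 0.06185.

k = 1.032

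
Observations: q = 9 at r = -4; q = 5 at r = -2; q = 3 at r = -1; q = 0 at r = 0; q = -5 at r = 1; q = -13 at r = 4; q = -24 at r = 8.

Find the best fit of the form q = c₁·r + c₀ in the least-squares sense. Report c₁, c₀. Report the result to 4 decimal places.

Normal-equation sums: Σr·r = 102, Σr = 6, Σ1 = 7.
For Xᵀq: Σr·q = -298, Σq = -25.
Eliminating c₀: 7·(row 1) − 6·(row 2) gives 678·c₁ = 7·(-298) − 6·(-25) = -1936, so c₁ = -968/339.
Then c₀ = ((-25) − 6·(-968/339))/7 = -127/113.

c₁ = -2.8555, c₀ = -1.1239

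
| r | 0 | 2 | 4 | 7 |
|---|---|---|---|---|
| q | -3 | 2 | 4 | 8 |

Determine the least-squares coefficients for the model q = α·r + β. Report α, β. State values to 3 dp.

XᵀX·[α, β]ᵀ = Xᵀq reads: 69·α + 13·β = 76;  13·α + 4·β = 11.
Δ = 69·4 − 13² = 107.
α = (76·4 − 13·11)/107 = 161/107; β = (69·11 − 13·76)/107 = -229/107.

α = 1.505, β = -2.140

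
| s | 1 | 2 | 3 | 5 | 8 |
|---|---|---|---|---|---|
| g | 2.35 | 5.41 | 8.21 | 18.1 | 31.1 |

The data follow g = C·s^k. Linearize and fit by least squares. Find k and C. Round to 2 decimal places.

k = 1.25, C = 2.27

Let Y = ln g. Fitting Y = k·ln s + ln C by least squares:
Σln s = 5.4806, Σ(ln s)² = 8.6018, Σln g = 10.9811, Σln s·ln g = 15.2914.
Equations: 8.6018·k + 5.4806·ln C = 15.2914;  5.4806·k + 5·ln C = 10.9811.
Solving (det = 12.9714): k = 1.25457, ln C = 0.82106, so C = exp(0.82106) = 2.27292.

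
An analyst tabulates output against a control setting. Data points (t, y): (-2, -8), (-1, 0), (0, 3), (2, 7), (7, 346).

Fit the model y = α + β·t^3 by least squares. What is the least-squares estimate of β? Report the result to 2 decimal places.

β = 1.01

Normal-equation sums: Σ1 = 5, Σt^3 = 342, Σt^3·t^3 = 117778.
Right-hand side: Σy = 348, Σt^3·y = 118798.
So AᵀA·[α, β]ᵀ = Aᵀy: [[5, 342]; [342, 117778]]·[α, β]ᵀ = [348, 118798]ᵀ.
Δ = 5·117778 − 342² = 471926.
α = (348·117778 − 342·118798)/471926 = 178914/235963; β = (5·118798 − 342·348)/471926 = 237487/235963.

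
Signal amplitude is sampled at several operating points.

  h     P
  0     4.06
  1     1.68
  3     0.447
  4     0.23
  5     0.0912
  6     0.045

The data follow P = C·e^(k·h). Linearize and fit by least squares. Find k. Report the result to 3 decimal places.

k = -0.739

With ln Pᵢ as the transformed response and hᵢ as the regressor:
AᵀA = [[87.0000, 19.0000]; [19.0000, 6]], rhs = [-38.3556, -5.8507]ᵀ  (here Σh = 19.0000, Σ(h)² = 87.0000, Σln P = -5.8507, Σh·ln P = -38.3556).
Δ = 87.0000·6 − (19.0000)² = 161.0000; k = (-38.3556·6 − 19.0000·-5.8507)/161.0000 = -0.73895, ln C = (87.0000·-5.8507 − 19.0000·-38.3556)/161.0000 = 1.36488.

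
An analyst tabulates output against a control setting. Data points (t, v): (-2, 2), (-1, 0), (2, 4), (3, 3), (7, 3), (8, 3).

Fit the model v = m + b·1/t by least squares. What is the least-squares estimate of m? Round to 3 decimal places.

m = 2.656

Sums needed: Σ1 = 6, Σ1/t = -67/168, Σ1/t·1/t = 46489/28224.
Moment sums: Σv = 15, Σ1/t·v = 157/56.
Normal equations: [[6, -67/168]; [-67/168, 46489/28224]]·[m, b]ᵀ = [15, 157/56]ᵀ.
Δ = 6·(46489/28224) − (-67/168)² = 274445/28224.
m = (15·(46489/28224) − (-67/168)·(157/56))/(274445/28224) = 728892/274445; b = (6·(157/56) − (-67/168)·15)/(274445/28224) = 643608/274445.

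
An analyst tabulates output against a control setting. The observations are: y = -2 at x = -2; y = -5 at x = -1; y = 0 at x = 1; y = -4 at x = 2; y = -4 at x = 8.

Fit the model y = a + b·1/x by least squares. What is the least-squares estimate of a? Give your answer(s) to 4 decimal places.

Sums needed: Σ1 = 5, Σ1/x = 1/8, Σ1/x·1/x = 161/64.
For Mᵀy: Σy = -15, Σ1/x·y = 7/2.
Normal equations: [[5, 1/8]; [1/8, 161/64]]·[a, b]ᵀ = [-15, 7/2]ᵀ.
Eliminating b: (161/64)·(row 1) − (1/8)·(row 2) gives (201/16)·a = (161/64)·(-15) − (1/8)·(7/2) = -2443/64, so a = -2443/804.
Then b = ((7/2) − (1/8)·(-2443/804))/(161/64) = 310/201.

a = -3.0386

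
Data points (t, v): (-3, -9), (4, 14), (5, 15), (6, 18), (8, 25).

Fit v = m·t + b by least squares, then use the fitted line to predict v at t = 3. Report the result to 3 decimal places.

The normal system XᵀX·[m, b]ᵀ = Xᵀv is [[150, 20]; [20, 5]]·[m, b]ᵀ = [466, 63]ᵀ.
Eliminating b: 5·(row 1) − 20·(row 2) gives 350·m = 5·466 − 20·63 = 1070, so m = 107/35.
Then b = (63 − 20·(107/35))/5 = 13/35.
At t = 3: v̂ = (107/35)·(3) + (13/35)·(1) = 334/35.

v̂ = 9.543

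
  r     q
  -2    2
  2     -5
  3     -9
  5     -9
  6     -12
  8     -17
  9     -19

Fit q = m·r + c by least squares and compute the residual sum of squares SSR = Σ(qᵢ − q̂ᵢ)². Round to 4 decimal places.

The normal system MᵀM·[m, c]ᵀ = Mᵀq is [[223, 31]; [31, 7]]·[m, c]ᵀ = [-465, -69]ᵀ.
Δ = 223·7 − 31² = 600.
m = ((-465)·7 − 31·(-69))/600 = -93/50; c = (223·(-69) − 31·(-465))/600 = -81/50.
Residuals: -1/10, 17/50, -9/5, 48/25, 39/50, -1/2, -16/25; SSR = 208/25.

SSR = 8.3200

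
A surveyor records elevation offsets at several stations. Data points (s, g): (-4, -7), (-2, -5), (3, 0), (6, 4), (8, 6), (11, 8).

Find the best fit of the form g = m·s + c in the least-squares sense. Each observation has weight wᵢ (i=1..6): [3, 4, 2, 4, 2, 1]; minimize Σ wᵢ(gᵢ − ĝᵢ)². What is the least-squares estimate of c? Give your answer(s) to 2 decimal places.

c = -2.78

Sums needed: Σwᵢ·s·s = 475, Σwᵢ·s = 37, Σwᵢ·1 = 16.
Moment sums: Σwᵢ·s·g = 404, Σwᵢ·g = -5.
MᵀWM·[m, c]ᵀ = MᵀWg becomes [[475, 37]; [37, 16]]·[m, c]ᵀ = [404, -5]ᵀ.
Determinant 475·16 − 37² = 6231.
m = (404·16 − 37·(-5))/6231 = 6649/6231; c = (475·(-5) − 37·404)/6231 = -17323/6231.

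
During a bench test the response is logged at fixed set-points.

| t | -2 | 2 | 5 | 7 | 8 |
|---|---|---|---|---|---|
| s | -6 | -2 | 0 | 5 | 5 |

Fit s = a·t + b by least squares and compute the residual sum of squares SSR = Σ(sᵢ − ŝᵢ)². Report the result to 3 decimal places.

SSR = 3.973

Compute the Gram sums: Σt·t = 146, Σt = 20, Σ1 = 5.
And Σt·s = 83, Σs = 2.
AᵀA·[a, b]ᵀ = Aᵀs becomes [[146, 20]; [20, 5]]·[a, b]ᵀ = [83, 2]ᵀ.
det = 146·5 − 20² = 330.
a = (83·5 − 20·2)/330 = 25/22; b = (146·2 − 20·83)/330 = -228/55.
Residuals: 23/55, -7/55, -169/110, 131/110, 3/55; SSR = 437/110.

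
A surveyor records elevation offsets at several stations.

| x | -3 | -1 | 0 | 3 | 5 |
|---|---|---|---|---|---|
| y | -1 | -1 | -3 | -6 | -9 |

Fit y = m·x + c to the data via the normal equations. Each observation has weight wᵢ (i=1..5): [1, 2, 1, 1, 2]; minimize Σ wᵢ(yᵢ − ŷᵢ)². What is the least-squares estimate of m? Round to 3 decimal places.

m = -1.129

MᵀWM·[m, c]ᵀ = MᵀWy reads: 70·m + 8·c = -103;  8·m + 7·c = -30.
(Σwᵢ·x·x = 70, Σwᵢ·x = 8, Σwᵢ·1 = 7, Σwᵢ·x·y = -103, Σwᵢ·y = -30.)
Determinant 70·7 − 8² = 426.
m = ((-103)·7 − 8·(-30))/426 = -481/426; c = (70·(-30) − 8·(-103))/426 = -638/213.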